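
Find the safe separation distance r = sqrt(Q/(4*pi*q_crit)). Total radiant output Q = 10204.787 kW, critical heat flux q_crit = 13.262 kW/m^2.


4*pi*q_crit = 166.66
Q/(4*pi*q_crit) = 61.233
r = sqrt(61.233) = 7.8251 m

7.8251 m


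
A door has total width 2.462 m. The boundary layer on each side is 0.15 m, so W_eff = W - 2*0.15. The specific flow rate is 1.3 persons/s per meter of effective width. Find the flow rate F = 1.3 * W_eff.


W_eff = 2.462 - 0.30 = 2.162 m
F = 1.3 * 2.162 = 2.8106 persons/s

2.8106 persons/s


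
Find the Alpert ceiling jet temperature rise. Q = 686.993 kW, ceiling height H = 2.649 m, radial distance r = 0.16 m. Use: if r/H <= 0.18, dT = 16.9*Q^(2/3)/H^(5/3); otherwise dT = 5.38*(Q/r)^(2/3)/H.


r/H = 0.16 / 2.649 = 0.060400
r/H <= 0.18, so dT = 16.9*Q^(2/3)/H^(5/3)
Q^(2/3) = 77.858
H^(5/3) = 5.0715
dT = 16.9 * 77.858 / 5.0715 = 259.45 K

259.45 K


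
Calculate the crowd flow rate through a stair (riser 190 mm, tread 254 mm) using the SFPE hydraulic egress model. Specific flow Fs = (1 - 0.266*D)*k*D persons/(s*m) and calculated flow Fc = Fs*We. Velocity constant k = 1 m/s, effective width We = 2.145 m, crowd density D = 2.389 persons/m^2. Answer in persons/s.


1 - 0.266*D = 1 - 0.266*2.389 = 0.36453
Fs = 0.36453 * 1 * 2.389 = 0.87085 persons/(s*m)
Fc = 0.87085 * 2.145 = 1.8680 persons/s

1.8680 persons/s


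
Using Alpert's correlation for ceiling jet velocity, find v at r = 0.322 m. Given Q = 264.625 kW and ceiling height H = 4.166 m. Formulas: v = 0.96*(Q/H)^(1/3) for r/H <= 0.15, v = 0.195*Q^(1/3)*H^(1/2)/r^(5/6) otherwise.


r/H = 0.322 / 4.166 = 0.077292
r/H <= 0.15, so v = 0.96*(Q/H)^(1/3)
Q/H = 63.520
(Q/H)^(1/3) = 3.9900
v = 0.96 * 3.9900 = 3.8304 m/s

3.8304 m/s


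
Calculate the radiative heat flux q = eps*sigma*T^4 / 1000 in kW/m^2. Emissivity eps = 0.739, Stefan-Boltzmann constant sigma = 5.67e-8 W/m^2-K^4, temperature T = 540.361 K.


T^4 = 8.5258e+10
q = 0.739 * 5.67e-8 * 8.5258e+10 / 1000 = 3.5724 kW/m^2

3.5724 kW/m^2


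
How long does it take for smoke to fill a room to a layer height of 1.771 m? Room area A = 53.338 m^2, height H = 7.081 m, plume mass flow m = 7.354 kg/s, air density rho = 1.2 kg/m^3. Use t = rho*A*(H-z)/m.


H - z = 5.31 m
t = 1.2 * 53.338 * 5.31 / 7.354 = 46.216 s

46.216 s


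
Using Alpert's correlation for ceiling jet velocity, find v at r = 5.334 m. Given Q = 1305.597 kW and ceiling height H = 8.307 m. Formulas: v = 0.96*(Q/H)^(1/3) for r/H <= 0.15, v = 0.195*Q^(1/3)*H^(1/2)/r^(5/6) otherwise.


r/H = 5.334 / 8.307 = 0.64211
r/H > 0.15, so v = 0.195*Q^(1/3)*H^(1/2)/r^(5/6)
Q^(1/3) = 10.930
H^(1/2) = 2.8822
r^(5/6) = 4.0353
v = 0.195 * 10.930 * 2.8822 / 4.0353 = 1.5222 m/s

1.5222 m/s


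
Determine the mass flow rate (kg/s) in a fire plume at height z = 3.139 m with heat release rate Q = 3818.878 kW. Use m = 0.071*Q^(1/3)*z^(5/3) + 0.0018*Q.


Q^(1/3) = 15.631
z^(5/3) = 6.7295
First term = 0.071 * 15.631 * 6.7295 = 7.4683
Second term = 0.0018 * 3818.878 = 6.8740
m = 14.342 kg/s

14.342 kg/s


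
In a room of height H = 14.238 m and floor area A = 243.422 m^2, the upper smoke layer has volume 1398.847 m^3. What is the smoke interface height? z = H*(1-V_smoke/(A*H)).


V/(A*H) = 0.40361
1 - 0.40361 = 0.59639
z = 14.238 * 0.59639 = 8.4914 m

8.4914 m


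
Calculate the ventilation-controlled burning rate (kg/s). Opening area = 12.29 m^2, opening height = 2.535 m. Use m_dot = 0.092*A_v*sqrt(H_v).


sqrt(H_v) = 1.5922
m_dot = 0.092 * 12.29 * 1.5922 = 1.8002 kg/s

1.8002 kg/s


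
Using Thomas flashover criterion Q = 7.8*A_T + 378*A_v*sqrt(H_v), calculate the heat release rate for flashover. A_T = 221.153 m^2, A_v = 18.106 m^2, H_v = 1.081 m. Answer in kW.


7.8*A_T = 1725.0
sqrt(H_v) = 1.0397
378*A_v*sqrt(H_v) = 7115.9
Q = 1725.0 + 7115.9 = 8840.8 kW

8840.8 kW


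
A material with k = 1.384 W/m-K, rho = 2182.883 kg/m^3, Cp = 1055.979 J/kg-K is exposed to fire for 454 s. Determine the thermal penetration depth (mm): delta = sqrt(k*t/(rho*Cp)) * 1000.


alpha = 1.384 / (2182.883 * 1055.979) = 6.0041e-07 m^2/s
alpha * t = 0.00027259
delta = sqrt(0.00027259) * 1000 = 16.510 mm

16.510 mm


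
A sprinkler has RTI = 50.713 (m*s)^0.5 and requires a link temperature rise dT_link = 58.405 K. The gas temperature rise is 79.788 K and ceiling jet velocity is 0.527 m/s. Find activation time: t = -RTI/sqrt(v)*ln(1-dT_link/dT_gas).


dT_link/dT_gas = 0.73200
ln(1 - 0.73200) = -1.3168
t = -50.713 / sqrt(0.527) * -1.3168 = 91.987 s

91.987 s


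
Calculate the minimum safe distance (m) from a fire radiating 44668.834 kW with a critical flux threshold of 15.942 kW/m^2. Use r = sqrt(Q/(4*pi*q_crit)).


4*pi*q_crit = 200.33
Q/(4*pi*q_crit) = 222.97
r = sqrt(222.97) = 14.932 m

14.932 m


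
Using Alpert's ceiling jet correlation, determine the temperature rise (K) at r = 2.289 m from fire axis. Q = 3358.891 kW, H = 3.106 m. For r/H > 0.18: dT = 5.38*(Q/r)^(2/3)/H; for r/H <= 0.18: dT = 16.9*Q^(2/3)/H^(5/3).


r/H = 2.289 / 3.106 = 0.73696
r/H > 0.18, so dT = 5.38*(Q/r)^(2/3)/H
Q/r = 1467.4
(Q/r)^(2/3) = 129.13
dT = 5.38 * 129.13 / 3.106 = 223.67 K

223.67 K


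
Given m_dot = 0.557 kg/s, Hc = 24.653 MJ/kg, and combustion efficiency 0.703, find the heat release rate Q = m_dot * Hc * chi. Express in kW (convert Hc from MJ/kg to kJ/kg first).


Hc = 24.653 MJ/kg = 24.653 * 1000 kJ/kg = 24653 kJ/kg
Q = 0.557 kg/s * 24653 kJ/kg * 0.703 = 9653.4 kW

9653.4 kW


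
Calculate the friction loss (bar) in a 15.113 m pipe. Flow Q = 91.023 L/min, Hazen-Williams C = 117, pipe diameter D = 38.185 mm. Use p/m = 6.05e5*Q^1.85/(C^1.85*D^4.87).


Q^1.85 = 4211.4
C^1.85 = 6701.1
D^4.87 = 5.0561e+07
p/m = 0.0075201 bar/m
p_total = 0.0075201 * 15.113 = 0.11365 bar

0.11365 bar


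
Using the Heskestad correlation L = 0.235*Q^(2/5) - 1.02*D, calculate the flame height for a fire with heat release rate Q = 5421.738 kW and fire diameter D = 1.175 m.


Q^(2/5) = 31.164
0.235 * Q^(2/5) = 7.3236
1.02 * D = 1.1985
L = 6.1251 m

6.1251 m


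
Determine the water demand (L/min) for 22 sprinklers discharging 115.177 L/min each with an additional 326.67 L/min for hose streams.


Sprinkler demand = 22 * 115.177 = 2533.894 L/min
Total = 2533.894 + 326.67 = 2860.564 L/min

2860.564 L/min


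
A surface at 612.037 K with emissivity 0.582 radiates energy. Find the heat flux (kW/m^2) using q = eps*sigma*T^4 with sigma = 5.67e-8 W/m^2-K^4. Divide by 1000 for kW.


T^4 = 1.4032e+11
q = 0.582 * 5.67e-8 * 1.4032e+11 / 1000 = 4.6304 kW/m^2

4.6304 kW/m^2


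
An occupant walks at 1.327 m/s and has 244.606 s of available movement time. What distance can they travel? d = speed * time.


d = 1.327 * 244.606 = 324.59 m

324.59 m


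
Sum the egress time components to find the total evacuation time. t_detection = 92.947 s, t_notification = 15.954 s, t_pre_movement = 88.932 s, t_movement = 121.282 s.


Total = 92.947 + 15.954 + 88.932 + 121.282 = 319.115 s

319.115 s


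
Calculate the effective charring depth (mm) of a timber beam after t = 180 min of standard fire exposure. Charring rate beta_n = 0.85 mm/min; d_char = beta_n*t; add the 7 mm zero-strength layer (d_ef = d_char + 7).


d_char = 0.85 * 180 = 153 mm
d_ef = 153 + 1.0*7 = 160 mm

160 mm


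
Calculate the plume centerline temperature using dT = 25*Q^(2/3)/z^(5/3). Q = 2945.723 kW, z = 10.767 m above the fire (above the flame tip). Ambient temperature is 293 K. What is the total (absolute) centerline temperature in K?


Q^(2/3) = 205.49
z^(5/3) = 52.500
dT = 25 * 205.49 / 52.500 = 97.854 K
T = 293 + 97.854 = 390.85 K

390.85 K


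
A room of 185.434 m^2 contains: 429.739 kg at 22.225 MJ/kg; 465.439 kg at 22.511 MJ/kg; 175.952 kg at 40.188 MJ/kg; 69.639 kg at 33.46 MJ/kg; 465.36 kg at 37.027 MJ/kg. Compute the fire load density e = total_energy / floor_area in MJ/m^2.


Total energy = 429.739*22.225 + 465.439*22.511 + 175.952*40.188 + 69.639*33.46 + 465.36*37.027
= 9550.949 + 10477.50 + 7071.159 + 2330.121 + 17230.88
= 46660.61 MJ
e = 46660.61 / 185.434 = 251.63 MJ/m^2

251.63 MJ/m^2


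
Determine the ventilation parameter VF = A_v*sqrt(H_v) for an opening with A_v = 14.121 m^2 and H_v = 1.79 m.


sqrt(H_v) = 1.3379
VF = 14.121 * 1.3379 = 18.893 m^(5/2)

18.893 m^(5/2)


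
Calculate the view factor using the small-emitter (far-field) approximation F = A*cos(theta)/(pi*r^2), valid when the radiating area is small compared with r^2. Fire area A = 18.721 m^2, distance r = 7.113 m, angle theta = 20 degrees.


cos(20 deg) = 0.93969
pi*r^2 = 158.95
F = 18.721 * 0.93969 / 158.95 = 0.11068

0.11068


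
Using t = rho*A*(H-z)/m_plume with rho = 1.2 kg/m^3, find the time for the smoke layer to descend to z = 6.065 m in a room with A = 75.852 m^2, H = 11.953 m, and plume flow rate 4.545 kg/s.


H - z = 5.888 m
t = 1.2 * 75.852 * 5.888 / 4.545 = 117.92 s

117.92 s


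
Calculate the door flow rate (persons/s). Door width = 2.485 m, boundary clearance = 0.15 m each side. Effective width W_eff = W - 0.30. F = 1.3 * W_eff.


W_eff = 2.485 - 0.30 = 2.185 m
F = 1.3 * 2.185 = 2.8405 persons/s

2.8405 persons/s


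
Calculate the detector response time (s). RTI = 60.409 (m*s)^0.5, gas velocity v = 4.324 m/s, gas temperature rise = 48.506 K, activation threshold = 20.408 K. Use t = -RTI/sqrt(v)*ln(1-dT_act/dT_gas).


dT_act/dT_gas = 0.42073
ln(1 - 0.42073) = -0.54599
t = -60.409 / sqrt(4.324) * -0.54599 = 15.861 s

15.861 s


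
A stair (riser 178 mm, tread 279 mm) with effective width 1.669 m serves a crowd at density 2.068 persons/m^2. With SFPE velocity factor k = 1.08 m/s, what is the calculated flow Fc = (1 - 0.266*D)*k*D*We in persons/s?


1 - 0.266*D = 1 - 0.266*2.068 = 0.44991
Fs = 0.44991 * 1.08 * 2.068 = 1.0049 persons/(s*m)
Fc = 1.0049 * 1.669 = 1.6771 persons/s

1.6771 persons/s


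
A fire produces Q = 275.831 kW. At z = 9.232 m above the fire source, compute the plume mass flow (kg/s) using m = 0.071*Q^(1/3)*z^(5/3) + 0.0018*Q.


Q^(1/3) = 6.5095
z^(5/3) = 40.628
First term = 0.071 * 6.5095 * 40.628 = 18.777
Second term = 0.0018 * 275.831 = 0.49650
m = 19.274 kg/s

19.274 kg/s


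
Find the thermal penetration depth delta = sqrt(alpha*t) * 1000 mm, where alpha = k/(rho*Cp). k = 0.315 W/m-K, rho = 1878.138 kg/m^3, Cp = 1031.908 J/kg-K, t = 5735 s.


alpha = 0.315 / (1878.138 * 1031.908) = 1.6253e-07 m^2/s
alpha * t = 0.00093213
delta = sqrt(0.00093213) * 1000 = 30.531 mm

30.531 mm


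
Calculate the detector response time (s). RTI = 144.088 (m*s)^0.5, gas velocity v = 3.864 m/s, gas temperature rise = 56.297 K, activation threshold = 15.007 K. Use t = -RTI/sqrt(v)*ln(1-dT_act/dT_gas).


dT_act/dT_gas = 0.26657
ln(1 - 0.26657) = -0.31002
t = -144.088 / sqrt(3.864) * -0.31002 = 22.725 s

22.725 s


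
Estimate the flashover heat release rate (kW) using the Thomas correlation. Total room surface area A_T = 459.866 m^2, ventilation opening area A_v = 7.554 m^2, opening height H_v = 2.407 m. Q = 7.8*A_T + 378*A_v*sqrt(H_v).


7.8*A_T = 3587.0
sqrt(H_v) = 1.5515
378*A_v*sqrt(H_v) = 4430.0
Q = 3587.0 + 4430.0 = 8017.0 kW

8017.0 kW


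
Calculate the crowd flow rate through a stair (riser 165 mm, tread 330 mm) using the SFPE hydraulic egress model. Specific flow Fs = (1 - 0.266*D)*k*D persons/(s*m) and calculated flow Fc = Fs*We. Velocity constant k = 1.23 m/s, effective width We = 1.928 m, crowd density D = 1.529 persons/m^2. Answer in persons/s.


1 - 0.266*D = 1 - 0.266*1.529 = 0.59329
Fs = 0.59329 * 1.23 * 1.529 = 1.1158 persons/(s*m)
Fc = 1.1158 * 1.928 = 2.1512 persons/s

2.1512 persons/s


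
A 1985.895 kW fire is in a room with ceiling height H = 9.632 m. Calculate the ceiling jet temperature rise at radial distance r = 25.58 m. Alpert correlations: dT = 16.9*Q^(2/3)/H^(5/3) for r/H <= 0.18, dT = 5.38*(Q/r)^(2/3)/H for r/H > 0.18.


r/H = 25.58 / 9.632 = 2.6557
r/H > 0.18, so dT = 5.38*(Q/r)^(2/3)/H
Q/r = 77.635
(Q/r)^(2/3) = 18.199
dT = 5.38 * 18.199 / 9.632 = 10.165 K

10.165 K


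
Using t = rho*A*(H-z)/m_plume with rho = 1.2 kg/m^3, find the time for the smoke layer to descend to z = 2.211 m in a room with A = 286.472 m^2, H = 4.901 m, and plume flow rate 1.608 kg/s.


H - z = 2.69 m
t = 1.2 * 286.472 * 2.69 / 1.608 = 575.08 s

575.08 s


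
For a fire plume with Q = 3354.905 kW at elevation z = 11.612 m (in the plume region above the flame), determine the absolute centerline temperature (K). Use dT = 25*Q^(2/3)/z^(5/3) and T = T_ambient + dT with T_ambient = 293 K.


Q^(2/3) = 224.11
z^(5/3) = 59.545
dT = 25 * 224.11 / 59.545 = 94.091 K
T = 293 + 94.091 = 387.09 K

387.09 K


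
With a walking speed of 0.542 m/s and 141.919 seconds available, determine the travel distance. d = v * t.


d = 0.542 * 141.919 = 76.920 m

76.920 m


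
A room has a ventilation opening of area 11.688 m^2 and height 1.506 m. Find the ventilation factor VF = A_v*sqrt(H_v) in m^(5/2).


sqrt(H_v) = 1.2272
VF = 11.688 * 1.2272 = 14.343 m^(5/2)

14.343 m^(5/2)


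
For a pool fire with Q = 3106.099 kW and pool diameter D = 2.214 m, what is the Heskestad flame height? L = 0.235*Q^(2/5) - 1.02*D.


Q^(2/5) = 24.939
0.235 * Q^(2/5) = 5.8608
1.02 * D = 2.2583
L = 3.6025 m

3.6025 m


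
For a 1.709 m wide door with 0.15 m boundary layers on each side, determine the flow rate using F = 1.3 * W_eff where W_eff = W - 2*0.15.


W_eff = 1.709 - 0.30 = 1.409 m
F = 1.3 * 1.409 = 1.8317 persons/s

1.8317 persons/s


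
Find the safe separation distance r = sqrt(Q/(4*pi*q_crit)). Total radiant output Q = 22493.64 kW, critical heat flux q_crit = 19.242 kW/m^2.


4*pi*q_crit = 241.80
Q/(4*pi*q_crit) = 93.025
r = sqrt(93.025) = 9.6449 m

9.6449 m


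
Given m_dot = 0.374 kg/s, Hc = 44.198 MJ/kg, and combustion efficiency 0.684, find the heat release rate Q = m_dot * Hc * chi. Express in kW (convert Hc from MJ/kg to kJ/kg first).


Hc = 44.198 MJ/kg = 44.198 * 1000 kJ/kg = 44198 kJ/kg
Q = 0.374 kg/s * 44198 kJ/kg * 0.684 = 11307 kW

11307 kW


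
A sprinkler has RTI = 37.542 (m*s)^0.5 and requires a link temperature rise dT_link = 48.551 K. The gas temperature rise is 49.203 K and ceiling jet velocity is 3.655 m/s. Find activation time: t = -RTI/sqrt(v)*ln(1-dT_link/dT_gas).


dT_link/dT_gas = 0.98675
ln(1 - 0.98675) = -4.3237
t = -37.542 / sqrt(3.655) * -4.3237 = 84.904 s

84.904 s


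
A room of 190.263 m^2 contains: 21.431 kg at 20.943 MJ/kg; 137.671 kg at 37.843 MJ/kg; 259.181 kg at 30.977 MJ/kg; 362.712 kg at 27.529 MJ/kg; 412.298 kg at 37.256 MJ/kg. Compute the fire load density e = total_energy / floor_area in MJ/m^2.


Total energy = 21.431*20.943 + 137.671*37.843 + 259.181*30.977 + 362.712*27.529 + 412.298*37.256
= 448.8294 + 5209.884 + 8028.650 + 9985.099 + 15360.57
= 39033.04 MJ
e = 39033.04 / 190.263 = 205.15 MJ/m^2

205.15 MJ/m^2


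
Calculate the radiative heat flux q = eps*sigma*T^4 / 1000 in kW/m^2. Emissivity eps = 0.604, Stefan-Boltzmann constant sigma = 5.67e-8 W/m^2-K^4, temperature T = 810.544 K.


T^4 = 4.3162e+11
q = 0.604 * 5.67e-8 * 4.3162e+11 / 1000 = 14.782 kW/m^2

14.782 kW/m^2


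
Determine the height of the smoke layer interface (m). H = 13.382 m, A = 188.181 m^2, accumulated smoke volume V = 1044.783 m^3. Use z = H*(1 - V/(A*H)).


V/(A*H) = 0.41489
1 - 0.41489 = 0.58511
z = 13.382 * 0.58511 = 7.8300 m

7.8300 m


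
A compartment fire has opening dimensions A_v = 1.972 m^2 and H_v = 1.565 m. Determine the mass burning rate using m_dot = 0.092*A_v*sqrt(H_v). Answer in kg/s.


sqrt(H_v) = 1.2510
m_dot = 0.092 * 1.972 * 1.2510 = 0.22696 kg/s

0.22696 kg/s


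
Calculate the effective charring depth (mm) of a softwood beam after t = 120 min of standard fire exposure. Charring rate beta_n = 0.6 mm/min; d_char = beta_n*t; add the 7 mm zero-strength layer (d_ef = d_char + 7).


d_char = 0.6 * 120 = 72 mm
d_ef = 72 + 1.0*7 = 79 mm

79 mm


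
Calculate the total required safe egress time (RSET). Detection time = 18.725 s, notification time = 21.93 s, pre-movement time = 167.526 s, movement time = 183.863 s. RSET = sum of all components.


Total = 18.725 + 21.93 + 167.526 + 183.863 = 392.044 s

392.044 s


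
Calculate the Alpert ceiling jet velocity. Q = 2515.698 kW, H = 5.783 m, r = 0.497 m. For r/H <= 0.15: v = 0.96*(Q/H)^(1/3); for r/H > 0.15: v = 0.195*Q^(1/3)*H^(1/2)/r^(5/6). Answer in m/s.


r/H = 0.497 / 5.783 = 0.085942
r/H <= 0.15, so v = 0.96*(Q/H)^(1/3)
Q/H = 435.02
(Q/H)^(1/3) = 7.5771
v = 0.96 * 7.5771 = 7.2740 m/s

7.2740 m/s


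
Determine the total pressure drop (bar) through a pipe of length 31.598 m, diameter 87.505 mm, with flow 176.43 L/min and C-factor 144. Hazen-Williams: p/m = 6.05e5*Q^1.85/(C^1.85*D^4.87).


Q^1.85 = 14327
C^1.85 = 9839.4
D^4.87 = 2.8688e+09
p/m = 0.00030707 bar/m
p_total = 0.00030707 * 31.598 = 0.0097029 bar

0.0097029 bar


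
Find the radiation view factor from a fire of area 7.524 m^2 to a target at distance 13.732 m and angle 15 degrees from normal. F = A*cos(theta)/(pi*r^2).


cos(15 deg) = 0.96593
pi*r^2 = 592.40
F = 7.524 * 0.96593 / 592.40 = 0.012268

0.012268


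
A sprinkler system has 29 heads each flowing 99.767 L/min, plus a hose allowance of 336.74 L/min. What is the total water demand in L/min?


Sprinkler demand = 29 * 99.767 = 2893.243 L/min
Total = 2893.243 + 336.74 = 3229.983 L/min

3229.983 L/min


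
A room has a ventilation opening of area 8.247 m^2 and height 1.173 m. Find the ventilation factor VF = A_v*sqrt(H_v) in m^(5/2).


sqrt(H_v) = 1.0831
VF = 8.247 * 1.0831 = 8.9319 m^(5/2)

8.9319 m^(5/2)


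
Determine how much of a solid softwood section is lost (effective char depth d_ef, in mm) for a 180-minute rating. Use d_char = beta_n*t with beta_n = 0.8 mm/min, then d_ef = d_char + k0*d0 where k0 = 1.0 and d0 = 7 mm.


d_char = 0.8 * 180 = 144 mm
d_ef = 144 + 1.0*7 = 151 mm

151 mm


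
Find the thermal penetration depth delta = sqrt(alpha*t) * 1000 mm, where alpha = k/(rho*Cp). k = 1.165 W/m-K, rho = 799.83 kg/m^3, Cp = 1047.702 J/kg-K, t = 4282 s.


alpha = 1.165 / (799.83 * 1047.702) = 1.3902e-06 m^2/s
alpha * t = 0.0059530
delta = sqrt(0.0059530) * 1000 = 77.156 mm

77.156 mm


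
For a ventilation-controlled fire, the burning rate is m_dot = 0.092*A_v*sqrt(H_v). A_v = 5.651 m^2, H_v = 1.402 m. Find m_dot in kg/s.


sqrt(H_v) = 1.1841
m_dot = 0.092 * 5.651 * 1.1841 = 0.61558 kg/s

0.61558 kg/s


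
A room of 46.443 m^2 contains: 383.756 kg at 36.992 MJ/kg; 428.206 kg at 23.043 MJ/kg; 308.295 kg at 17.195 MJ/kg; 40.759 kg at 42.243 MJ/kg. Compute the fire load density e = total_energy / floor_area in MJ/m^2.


Total energy = 383.756*36.992 + 428.206*23.043 + 308.295*17.195 + 40.759*42.243
= 14195.90 + 9867.151 + 5301.133 + 1721.782
= 31085.97 MJ
e = 31085.97 / 46.443 = 669.34 MJ/m^2

669.34 MJ/m^2


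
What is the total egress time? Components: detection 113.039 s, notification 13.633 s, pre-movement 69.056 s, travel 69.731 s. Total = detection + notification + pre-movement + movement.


Total = 113.039 + 13.633 + 69.056 + 69.731 = 265.459 s

265.459 s


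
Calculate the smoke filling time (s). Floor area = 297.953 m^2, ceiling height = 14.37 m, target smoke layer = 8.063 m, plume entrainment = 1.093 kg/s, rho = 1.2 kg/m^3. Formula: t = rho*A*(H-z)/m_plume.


H - z = 6.307 m
t = 1.2 * 297.953 * 6.307 / 1.093 = 2063.2 s

2063.2 s


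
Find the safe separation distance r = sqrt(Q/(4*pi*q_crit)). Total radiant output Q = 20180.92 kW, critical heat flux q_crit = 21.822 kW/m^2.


4*pi*q_crit = 274.22
Q/(4*pi*q_crit) = 73.593
r = sqrt(73.593) = 8.5786 m

8.5786 m


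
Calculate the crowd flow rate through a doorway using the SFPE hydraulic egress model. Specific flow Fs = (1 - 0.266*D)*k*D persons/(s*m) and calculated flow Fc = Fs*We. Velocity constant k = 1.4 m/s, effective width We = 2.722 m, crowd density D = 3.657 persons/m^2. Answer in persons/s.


1 - 0.266*D = 1 - 0.266*3.657 = 0.027238
Fs = 0.027238 * 1.4 * 3.657 = 0.13945 persons/(s*m)
Fc = 0.13945 * 2.722 = 0.37959 persons/s

0.37959 persons/s


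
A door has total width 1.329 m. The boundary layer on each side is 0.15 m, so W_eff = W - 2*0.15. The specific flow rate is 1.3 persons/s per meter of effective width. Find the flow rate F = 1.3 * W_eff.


W_eff = 1.329 - 0.30 = 1.029 m
F = 1.3 * 1.029 = 1.3377 persons/s

1.3377 persons/s


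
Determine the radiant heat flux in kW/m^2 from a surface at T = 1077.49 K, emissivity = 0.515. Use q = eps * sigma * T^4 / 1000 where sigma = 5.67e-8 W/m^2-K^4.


T^4 = 1.3479e+12
q = 0.515 * 5.67e-8 * 1.3479e+12 / 1000 = 39.359 kW/m^2

39.359 kW/m^2


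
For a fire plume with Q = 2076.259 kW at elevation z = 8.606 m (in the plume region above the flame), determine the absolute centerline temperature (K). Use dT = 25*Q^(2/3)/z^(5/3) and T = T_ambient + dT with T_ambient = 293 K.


Q^(2/3) = 162.75
z^(5/3) = 36.141
dT = 25 * 162.75 / 36.141 = 112.58 K
T = 293 + 112.58 = 405.58 K

405.58 K


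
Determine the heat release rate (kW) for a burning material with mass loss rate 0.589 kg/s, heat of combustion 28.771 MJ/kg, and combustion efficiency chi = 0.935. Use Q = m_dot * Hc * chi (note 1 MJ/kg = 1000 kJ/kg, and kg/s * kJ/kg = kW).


Hc = 28.771 MJ/kg = 28.771 * 1000 kJ/kg = 28771 kJ/kg
Q = 0.589 kg/s * 28771 kJ/kg * 0.935 = 15845 kW

15845 kW


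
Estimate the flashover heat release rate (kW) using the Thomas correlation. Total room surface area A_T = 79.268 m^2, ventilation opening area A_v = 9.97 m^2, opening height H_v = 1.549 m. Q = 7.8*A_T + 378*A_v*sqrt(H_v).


7.8*A_T = 618.29
sqrt(H_v) = 1.2446
378*A_v*sqrt(H_v) = 4690.4
Q = 618.29 + 4690.4 = 5308.7 kW

5308.7 kW


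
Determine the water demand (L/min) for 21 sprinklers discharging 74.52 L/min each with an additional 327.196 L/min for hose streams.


Sprinkler demand = 21 * 74.52 = 1564.92 L/min
Total = 1564.92 + 327.196 = 1892.116 L/min

1892.116 L/min


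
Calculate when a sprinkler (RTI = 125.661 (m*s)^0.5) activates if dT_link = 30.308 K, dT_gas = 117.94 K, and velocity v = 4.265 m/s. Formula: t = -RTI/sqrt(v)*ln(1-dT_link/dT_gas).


dT_link/dT_gas = 0.25698
ln(1 - 0.25698) = -0.29703
t = -125.661 / sqrt(4.265) * -0.29703 = 18.073 s

18.073 s


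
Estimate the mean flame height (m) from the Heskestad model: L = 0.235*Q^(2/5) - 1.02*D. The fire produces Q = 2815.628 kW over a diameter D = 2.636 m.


Q^(2/5) = 23.979
0.235 * Q^(2/5) = 5.6351
1.02 * D = 2.6887
L = 2.9463 m

2.9463 m


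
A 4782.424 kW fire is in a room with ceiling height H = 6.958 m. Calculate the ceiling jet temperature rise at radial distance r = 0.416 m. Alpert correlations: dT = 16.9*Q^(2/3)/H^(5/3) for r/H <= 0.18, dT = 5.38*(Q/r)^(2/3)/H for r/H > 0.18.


r/H = 0.416 / 6.958 = 0.059787
r/H <= 0.18, so dT = 16.9*Q^(2/3)/H^(5/3)
Q^(2/3) = 283.86
H^(5/3) = 25.360
dT = 16.9 * 283.86 / 25.360 = 189.17 K

189.17 K


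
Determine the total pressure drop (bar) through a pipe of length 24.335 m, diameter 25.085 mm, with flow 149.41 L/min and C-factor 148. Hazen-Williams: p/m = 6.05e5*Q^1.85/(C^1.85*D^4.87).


Q^1.85 = 10534
C^1.85 = 10351
D^4.87 = 6533512
p/m = 0.094238 bar/m
p_total = 0.094238 * 24.335 = 2.2933 bar

2.2933 bar


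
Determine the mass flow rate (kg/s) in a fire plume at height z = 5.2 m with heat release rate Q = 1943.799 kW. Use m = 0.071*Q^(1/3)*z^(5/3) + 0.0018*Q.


Q^(1/3) = 12.480
z^(5/3) = 15.608
First term = 0.071 * 12.480 * 15.608 = 13.830
Second term = 0.0018 * 1943.799 = 3.4988
m = 17.329 kg/s

17.329 kg/s


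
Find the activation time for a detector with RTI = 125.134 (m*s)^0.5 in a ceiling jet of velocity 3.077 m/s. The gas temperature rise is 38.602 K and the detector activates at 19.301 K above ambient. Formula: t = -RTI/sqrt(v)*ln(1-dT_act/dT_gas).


dT_act/dT_gas = 0.5
ln(1 - 0.5) = -0.69315
t = -125.134 / sqrt(3.077) * -0.69315 = 49.447 s

49.447 s


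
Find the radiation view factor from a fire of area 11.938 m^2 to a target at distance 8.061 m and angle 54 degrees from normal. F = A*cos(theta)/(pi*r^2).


cos(54 deg) = 0.58779
pi*r^2 = 204.14
F = 11.938 * 0.58779 / 204.14 = 0.034373

0.034373


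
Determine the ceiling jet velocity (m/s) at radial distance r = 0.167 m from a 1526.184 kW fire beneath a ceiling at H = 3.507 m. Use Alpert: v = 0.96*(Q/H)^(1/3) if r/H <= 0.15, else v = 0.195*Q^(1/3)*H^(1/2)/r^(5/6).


r/H = 0.167 / 3.507 = 0.047619
r/H <= 0.15, so v = 0.96*(Q/H)^(1/3)
Q/H = 435.18
(Q/H)^(1/3) = 7.5780
v = 0.96 * 7.5780 = 7.2749 m/s

7.2749 m/s


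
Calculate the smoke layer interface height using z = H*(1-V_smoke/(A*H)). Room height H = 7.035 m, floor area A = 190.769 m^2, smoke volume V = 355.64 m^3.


V/(A*H) = 0.26500
1 - 0.26500 = 0.73500
z = 7.035 * 0.73500 = 5.1708 m

5.1708 m


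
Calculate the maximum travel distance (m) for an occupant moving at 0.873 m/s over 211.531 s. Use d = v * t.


d = 0.873 * 211.531 = 184.67 m

184.67 m


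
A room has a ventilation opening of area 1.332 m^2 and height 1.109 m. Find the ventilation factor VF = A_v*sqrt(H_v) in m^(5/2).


sqrt(H_v) = 1.0531
VF = 1.332 * 1.0531 = 1.4027 m^(5/2)

1.4027 m^(5/2)


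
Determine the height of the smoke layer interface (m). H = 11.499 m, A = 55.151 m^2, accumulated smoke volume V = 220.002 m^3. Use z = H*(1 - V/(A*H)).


V/(A*H) = 0.34691
1 - 0.34691 = 0.65309
z = 11.499 * 0.65309 = 7.5099 m

7.5099 m


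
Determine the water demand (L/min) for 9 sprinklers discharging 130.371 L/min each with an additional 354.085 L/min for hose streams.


Sprinkler demand = 9 * 130.371 = 1173.339 L/min
Total = 1173.339 + 354.085 = 1527.424 L/min

1527.424 L/min


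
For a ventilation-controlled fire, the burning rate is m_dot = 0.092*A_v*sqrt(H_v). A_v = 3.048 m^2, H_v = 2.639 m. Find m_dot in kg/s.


sqrt(H_v) = 1.6245
m_dot = 0.092 * 3.048 * 1.6245 = 0.45554 kg/s

0.45554 kg/s


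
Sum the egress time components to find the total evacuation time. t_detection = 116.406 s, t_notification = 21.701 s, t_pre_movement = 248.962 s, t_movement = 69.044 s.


Total = 116.406 + 21.701 + 248.962 + 69.044 = 456.113 s

456.113 s


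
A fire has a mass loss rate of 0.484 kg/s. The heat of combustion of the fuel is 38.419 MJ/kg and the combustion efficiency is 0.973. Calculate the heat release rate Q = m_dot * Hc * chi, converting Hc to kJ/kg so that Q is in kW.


Hc = 38.419 MJ/kg = 38.419 * 1000 kJ/kg = 38419 kJ/kg
Q = 0.484 kg/s * 38419 kJ/kg * 0.973 = 18093 kW

18093 kW


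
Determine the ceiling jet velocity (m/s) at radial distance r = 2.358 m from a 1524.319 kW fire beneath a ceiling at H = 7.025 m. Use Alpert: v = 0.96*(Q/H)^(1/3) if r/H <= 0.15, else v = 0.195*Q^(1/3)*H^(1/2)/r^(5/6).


r/H = 2.358 / 7.025 = 0.33566
r/H > 0.15, so v = 0.195*Q^(1/3)*H^(1/2)/r^(5/6)
Q^(1/3) = 11.509
H^(1/2) = 2.6505
r^(5/6) = 2.0439
v = 0.195 * 11.509 * 2.6505 / 2.0439 = 2.9102 m/s

2.9102 m/s


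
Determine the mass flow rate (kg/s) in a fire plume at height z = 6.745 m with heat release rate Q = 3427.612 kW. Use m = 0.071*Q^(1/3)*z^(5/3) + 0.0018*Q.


Q^(1/3) = 15.078
z^(5/3) = 24.079
First term = 0.071 * 15.078 * 24.079 = 25.777
Second term = 0.0018 * 3427.612 = 6.1697
m = 31.946 kg/s

31.946 kg/s


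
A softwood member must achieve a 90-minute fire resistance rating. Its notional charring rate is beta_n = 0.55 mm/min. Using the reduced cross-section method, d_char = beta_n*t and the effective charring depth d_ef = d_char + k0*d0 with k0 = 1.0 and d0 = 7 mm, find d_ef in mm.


d_char = 0.55 * 90 = 49.5 mm
d_ef = 49.5 + 1.0*7 = 56.5 mm

56.5 mm


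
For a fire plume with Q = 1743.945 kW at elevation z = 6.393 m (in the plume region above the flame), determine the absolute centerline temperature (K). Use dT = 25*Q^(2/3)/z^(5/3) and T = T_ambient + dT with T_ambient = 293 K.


Q^(2/3) = 144.88
z^(5/3) = 22.021
dT = 25 * 144.88 / 22.021 = 164.48 K
T = 293 + 164.48 = 457.48 K

457.48 K


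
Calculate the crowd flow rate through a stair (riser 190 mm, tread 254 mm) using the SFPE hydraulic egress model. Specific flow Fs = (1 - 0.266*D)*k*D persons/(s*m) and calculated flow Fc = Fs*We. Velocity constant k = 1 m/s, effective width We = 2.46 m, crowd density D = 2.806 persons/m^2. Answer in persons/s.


1 - 0.266*D = 1 - 0.266*2.806 = 0.25360
Fs = 0.25360 * 1 * 2.806 = 0.71161 persons/(s*m)
Fc = 0.71161 * 2.46 = 1.7506 persons/s

1.7506 persons/s


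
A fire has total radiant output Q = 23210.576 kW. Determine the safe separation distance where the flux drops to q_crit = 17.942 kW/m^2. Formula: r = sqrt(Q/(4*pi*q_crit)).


4*pi*q_crit = 225.47
Q/(4*pi*q_crit) = 102.94
r = sqrt(102.94) = 10.146 m

10.146 m


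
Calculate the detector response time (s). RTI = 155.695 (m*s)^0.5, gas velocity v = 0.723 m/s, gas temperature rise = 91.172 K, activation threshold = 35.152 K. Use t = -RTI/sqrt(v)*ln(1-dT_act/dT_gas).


dT_act/dT_gas = 0.38556
ln(1 - 0.38556) = -0.48704
t = -155.695 / sqrt(0.723) * -0.48704 = 89.180 s

89.180 s


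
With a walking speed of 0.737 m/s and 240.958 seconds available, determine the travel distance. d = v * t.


d = 0.737 * 240.958 = 177.59 m

177.59 m


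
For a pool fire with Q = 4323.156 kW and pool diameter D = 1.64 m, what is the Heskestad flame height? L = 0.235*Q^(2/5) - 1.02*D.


Q^(2/5) = 28.466
0.235 * Q^(2/5) = 6.6894
1.02 * D = 1.6728
L = 5.0166 m

5.0166 m


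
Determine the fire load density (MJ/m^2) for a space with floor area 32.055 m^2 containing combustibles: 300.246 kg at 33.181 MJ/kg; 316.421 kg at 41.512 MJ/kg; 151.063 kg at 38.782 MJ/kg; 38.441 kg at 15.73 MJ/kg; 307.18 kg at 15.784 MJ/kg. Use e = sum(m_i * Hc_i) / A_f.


Total energy = 300.246*33.181 + 316.421*41.512 + 151.063*38.782 + 38.441*15.73 + 307.18*15.784
= 9962.463 + 13135.27 + 5858.525 + 604.6769 + 4848.529
= 34409.46 MJ
e = 34409.46 / 32.055 = 1073.5 MJ/m^2

1073.5 MJ/m^2


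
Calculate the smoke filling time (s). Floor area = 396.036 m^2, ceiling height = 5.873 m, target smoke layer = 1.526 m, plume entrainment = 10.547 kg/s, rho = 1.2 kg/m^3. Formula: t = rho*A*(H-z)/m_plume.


H - z = 4.347 m
t = 1.2 * 396.036 * 4.347 / 10.547 = 195.87 s

195.87 s


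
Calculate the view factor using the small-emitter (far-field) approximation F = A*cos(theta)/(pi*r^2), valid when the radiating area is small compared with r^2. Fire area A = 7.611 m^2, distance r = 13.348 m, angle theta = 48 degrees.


cos(48 deg) = 0.66913
pi*r^2 = 559.73
F = 7.611 * 0.66913 / 559.73 = 0.0090985

0.0090985


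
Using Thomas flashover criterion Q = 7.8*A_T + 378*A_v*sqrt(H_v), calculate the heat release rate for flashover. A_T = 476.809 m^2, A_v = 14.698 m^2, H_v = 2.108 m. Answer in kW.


7.8*A_T = 3719.1
sqrt(H_v) = 1.4519
378*A_v*sqrt(H_v) = 8066.5
Q = 3719.1 + 8066.5 = 11786 kW

11786 kW


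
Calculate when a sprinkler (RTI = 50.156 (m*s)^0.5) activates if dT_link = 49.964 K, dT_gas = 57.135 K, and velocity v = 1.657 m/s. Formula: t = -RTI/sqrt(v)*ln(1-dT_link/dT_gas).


dT_link/dT_gas = 0.87449
ln(1 - 0.87449) = -2.0754
t = -50.156 / sqrt(1.657) * -2.0754 = 80.864 s

80.864 s


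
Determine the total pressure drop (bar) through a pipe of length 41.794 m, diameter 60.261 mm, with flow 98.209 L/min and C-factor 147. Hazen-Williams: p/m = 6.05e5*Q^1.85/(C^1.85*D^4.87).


Q^1.85 = 4847.1
C^1.85 = 10222
D^4.87 = 4.6642e+08
p/m = 0.00061507 bar/m
p_total = 0.00061507 * 41.794 = 0.025706 bar

0.025706 bar


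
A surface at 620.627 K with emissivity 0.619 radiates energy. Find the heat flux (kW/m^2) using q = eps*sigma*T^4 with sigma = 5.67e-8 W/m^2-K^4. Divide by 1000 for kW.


T^4 = 1.4836e+11
q = 0.619 * 5.67e-8 * 1.4836e+11 / 1000 = 5.2071 kW/m^2

5.2071 kW/m^2


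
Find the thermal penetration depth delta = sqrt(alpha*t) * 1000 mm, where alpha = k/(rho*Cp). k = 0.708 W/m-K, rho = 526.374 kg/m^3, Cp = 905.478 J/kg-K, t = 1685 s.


alpha = 0.708 / (526.374 * 905.478) = 1.4855e-06 m^2/s
alpha * t = 0.0025030
delta = sqrt(0.0025030) * 1000 = 50.030 mm

50.030 mm


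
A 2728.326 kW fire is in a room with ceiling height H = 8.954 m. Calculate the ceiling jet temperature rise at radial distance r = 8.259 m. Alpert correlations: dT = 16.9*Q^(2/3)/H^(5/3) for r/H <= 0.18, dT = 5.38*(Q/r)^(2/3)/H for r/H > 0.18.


r/H = 8.259 / 8.954 = 0.92238
r/H > 0.18, so dT = 5.38*(Q/r)^(2/3)/H
Q/r = 330.35
(Q/r)^(2/3) = 47.787
dT = 5.38 * 47.787 / 8.954 = 28.713 K

28.713 K


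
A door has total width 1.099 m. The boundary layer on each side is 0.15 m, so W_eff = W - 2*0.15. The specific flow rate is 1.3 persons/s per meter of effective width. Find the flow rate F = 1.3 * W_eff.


W_eff = 1.099 - 0.30 = 0.799 m
F = 1.3 * 0.799 = 1.0387 persons/s

1.0387 persons/s


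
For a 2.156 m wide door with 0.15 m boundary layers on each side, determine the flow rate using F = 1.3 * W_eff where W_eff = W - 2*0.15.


W_eff = 2.156 - 0.30 = 1.856 m
F = 1.3 * 1.856 = 2.4128 persons/s

2.4128 persons/s


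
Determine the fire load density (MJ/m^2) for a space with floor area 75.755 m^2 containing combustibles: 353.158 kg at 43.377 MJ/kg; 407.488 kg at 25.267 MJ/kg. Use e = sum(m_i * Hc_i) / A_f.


Total energy = 353.158*43.377 + 407.488*25.267
= 15318.93 + 10296.00
= 25614.93 MJ
e = 25614.93 / 75.755 = 338.13 MJ/m^2

338.13 MJ/m^2


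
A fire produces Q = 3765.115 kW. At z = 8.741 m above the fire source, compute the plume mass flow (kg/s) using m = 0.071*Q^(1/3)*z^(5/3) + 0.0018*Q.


Q^(1/3) = 15.557
z^(5/3) = 37.091
First term = 0.071 * 15.557 * 37.091 = 40.969
Second term = 0.0018 * 3765.115 = 6.7772
m = 47.746 kg/s

47.746 kg/s


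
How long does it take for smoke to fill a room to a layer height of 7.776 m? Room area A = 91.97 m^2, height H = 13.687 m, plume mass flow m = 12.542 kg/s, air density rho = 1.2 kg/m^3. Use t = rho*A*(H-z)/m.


H - z = 5.911 m
t = 1.2 * 91.97 * 5.911 / 12.542 = 52.014 s

52.014 s


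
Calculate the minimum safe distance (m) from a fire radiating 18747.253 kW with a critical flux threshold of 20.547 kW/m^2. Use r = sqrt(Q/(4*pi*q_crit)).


4*pi*q_crit = 258.20
Q/(4*pi*q_crit) = 72.607
r = sqrt(72.607) = 8.5210 m

8.5210 m


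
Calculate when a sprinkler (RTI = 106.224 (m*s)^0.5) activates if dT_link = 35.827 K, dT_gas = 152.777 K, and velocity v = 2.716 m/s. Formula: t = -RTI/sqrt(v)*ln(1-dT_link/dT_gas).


dT_link/dT_gas = 0.23451
ln(1 - 0.23451) = -0.26723
t = -106.224 / sqrt(2.716) * -0.26723 = 17.225 s

17.225 s


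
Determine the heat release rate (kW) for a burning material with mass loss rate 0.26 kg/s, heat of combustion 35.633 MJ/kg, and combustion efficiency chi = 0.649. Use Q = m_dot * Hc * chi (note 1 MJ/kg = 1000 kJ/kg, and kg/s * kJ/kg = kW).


Hc = 35.633 MJ/kg = 35.633 * 1000 kJ/kg = 35633 kJ/kg
Q = 0.26 kg/s * 35633 kJ/kg * 0.649 = 6012.7 kW

6012.7 kW


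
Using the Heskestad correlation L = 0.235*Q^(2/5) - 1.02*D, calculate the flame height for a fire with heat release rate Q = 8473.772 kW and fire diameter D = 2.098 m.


Q^(2/5) = 37.259
0.235 * Q^(2/5) = 8.7559
1.02 * D = 2.1400
L = 6.6159 m

6.6159 m


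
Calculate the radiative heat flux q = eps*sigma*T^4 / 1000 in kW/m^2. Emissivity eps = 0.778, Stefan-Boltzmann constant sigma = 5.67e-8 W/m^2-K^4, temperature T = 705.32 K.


T^4 = 2.4748e+11
q = 0.778 * 5.67e-8 * 2.4748e+11 / 1000 = 10.917 kW/m^2

10.917 kW/m^2


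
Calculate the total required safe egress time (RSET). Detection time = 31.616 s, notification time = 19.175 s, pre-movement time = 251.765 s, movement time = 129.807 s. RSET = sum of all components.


Total = 31.616 + 19.175 + 251.765 + 129.807 = 432.363 s

432.363 s


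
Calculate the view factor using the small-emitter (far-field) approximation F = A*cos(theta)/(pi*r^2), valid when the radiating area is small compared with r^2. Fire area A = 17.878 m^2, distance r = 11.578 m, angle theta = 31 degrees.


cos(31 deg) = 0.85717
pi*r^2 = 421.13
F = 17.878 * 0.85717 / 421.13 = 0.036389

0.036389


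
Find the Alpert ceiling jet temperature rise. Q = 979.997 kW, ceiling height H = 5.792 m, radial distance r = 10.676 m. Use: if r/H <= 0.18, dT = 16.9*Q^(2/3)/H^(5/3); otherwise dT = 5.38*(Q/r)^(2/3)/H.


r/H = 10.676 / 5.792 = 1.8432
r/H > 0.18, so dT = 5.38*(Q/r)^(2/3)/H
Q/r = 91.794
(Q/r)^(2/3) = 20.349
dT = 5.38 * 20.349 / 5.792 = 18.902 K

18.902 K


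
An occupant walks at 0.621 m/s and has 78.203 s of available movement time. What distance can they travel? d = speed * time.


d = 0.621 * 78.203 = 48.564 m

48.564 m


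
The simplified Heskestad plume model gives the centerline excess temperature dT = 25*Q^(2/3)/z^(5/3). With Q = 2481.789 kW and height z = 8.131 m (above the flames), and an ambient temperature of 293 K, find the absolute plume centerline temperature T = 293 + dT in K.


Q^(2/3) = 183.31
z^(5/3) = 32.878
dT = 25 * 183.31 / 32.878 = 139.38 K
T = 293 + 139.38 = 432.38 K

432.38 K


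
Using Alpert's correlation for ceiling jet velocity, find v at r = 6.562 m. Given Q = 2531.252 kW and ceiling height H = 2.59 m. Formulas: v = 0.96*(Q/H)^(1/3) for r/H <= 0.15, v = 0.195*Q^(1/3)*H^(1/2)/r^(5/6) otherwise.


r/H = 6.562 / 2.59 = 2.5336
r/H > 0.15, so v = 0.195*Q^(1/3)*H^(1/2)/r^(5/6)
Q^(1/3) = 13.628
H^(1/2) = 1.6093
r^(5/6) = 4.7958
v = 0.195 * 13.628 * 1.6093 / 4.7958 = 0.89180 m/s

0.89180 m/s


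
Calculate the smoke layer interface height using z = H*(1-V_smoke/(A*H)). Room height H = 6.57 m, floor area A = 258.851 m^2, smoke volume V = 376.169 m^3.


V/(A*H) = 0.22119
1 - 0.22119 = 0.77881
z = 6.57 * 0.77881 = 5.1168 m

5.1168 m


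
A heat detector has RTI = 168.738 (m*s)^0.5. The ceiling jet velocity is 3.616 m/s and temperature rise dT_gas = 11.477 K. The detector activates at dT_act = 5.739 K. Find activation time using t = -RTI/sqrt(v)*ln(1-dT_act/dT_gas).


dT_act/dT_gas = 0.50004
ln(1 - 0.50004) = -0.69323
t = -168.738 / sqrt(3.616) * -0.69323 = 61.515 s

61.515 s


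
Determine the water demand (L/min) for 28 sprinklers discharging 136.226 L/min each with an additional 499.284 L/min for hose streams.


Sprinkler demand = 28 * 136.226 = 3814.328 L/min
Total = 3814.328 + 499.284 = 4313.612 L/min

4313.612 L/min


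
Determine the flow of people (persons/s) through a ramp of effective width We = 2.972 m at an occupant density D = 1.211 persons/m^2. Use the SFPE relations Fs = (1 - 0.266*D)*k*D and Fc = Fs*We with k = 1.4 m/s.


1 - 0.266*D = 1 - 0.266*1.211 = 0.67787
Fs = 0.67787 * 1.4 * 1.211 = 1.1493 persons/(s*m)
Fc = 1.1493 * 2.972 = 3.4156 persons/s

3.4156 persons/s


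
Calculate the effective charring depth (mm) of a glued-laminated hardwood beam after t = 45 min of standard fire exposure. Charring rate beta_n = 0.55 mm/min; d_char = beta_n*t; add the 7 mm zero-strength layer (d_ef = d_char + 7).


d_char = 0.55 * 45 = 24.75 mm
d_ef = 24.75 + 1.0*7 = 31.75 mm

31.75 mm


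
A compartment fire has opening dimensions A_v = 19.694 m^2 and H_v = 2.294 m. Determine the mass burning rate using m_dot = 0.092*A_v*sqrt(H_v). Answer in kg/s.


sqrt(H_v) = 1.5146
m_dot = 0.092 * 19.694 * 1.5146 = 2.7442 kg/s

2.7442 kg/s


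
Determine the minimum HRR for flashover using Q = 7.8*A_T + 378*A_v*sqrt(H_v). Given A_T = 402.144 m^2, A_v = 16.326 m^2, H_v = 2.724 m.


7.8*A_T = 3136.7
sqrt(H_v) = 1.6505
378*A_v*sqrt(H_v) = 10185
Q = 3136.7 + 10185 = 13322 kW

13322 kW


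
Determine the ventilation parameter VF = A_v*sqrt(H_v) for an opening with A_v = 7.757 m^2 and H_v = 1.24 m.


sqrt(H_v) = 1.1136
VF = 7.757 * 1.1136 = 8.6378 m^(5/2)

8.6378 m^(5/2)


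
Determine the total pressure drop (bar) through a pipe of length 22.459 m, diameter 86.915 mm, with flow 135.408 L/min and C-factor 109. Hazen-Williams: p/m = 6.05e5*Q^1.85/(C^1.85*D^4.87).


Q^1.85 = 8781.0
C^1.85 = 5878.1
D^4.87 = 2.7758e+09
p/m = 0.00032559 bar/m
p_total = 0.00032559 * 22.459 = 0.0073124 bar

0.0073124 bar
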